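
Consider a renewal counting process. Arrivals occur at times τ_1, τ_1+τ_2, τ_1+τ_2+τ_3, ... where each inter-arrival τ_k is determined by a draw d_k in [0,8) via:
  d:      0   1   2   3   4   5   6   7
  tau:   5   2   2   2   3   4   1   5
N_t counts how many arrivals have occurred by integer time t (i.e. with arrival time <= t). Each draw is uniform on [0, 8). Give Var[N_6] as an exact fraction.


Inter-arrival values over d=0..7: [5, 2, 2, 2, 3, 4, 1, 5]
Each d has probability 1/8, so the pmf of τ is: f(1) = 1/8, f(2) = 3/8, f(3) = 1/8, f(4) = 1/8, f(5) = 1/4
Let p_n(j) = P(N_n = j), with p_0 = [1]. Condition on τ_1: p_n(0) = P(τ > n), and for j >= 1, p_n(j) = Σ_{k<=n} f(k)·p_{n−k}(j−1)
p_1 = [7/8, 1/8]  (j = 0..1)
p_2 = [1/2, 31/64, 1/64]  (j = 0..2)
p_3 = [3/8, 33/64, 55/512, 1/512]  (j = 0..3)
p_4 = [1/4, 15/32, 67/256, 79/4096, 1/4096]  (j = 0..4)
p_5 = [0, 19/32, 21/64, 307/4096, 103/32768, 1/32768]  (j = 0..5)
p_6 = [0, 27/64, 13/32, 633/4096, 69/4096, 127/262144, 1/262144]  (j = 0..6)
E[N_6] = Σ j·p_6(j) = 463425/262144;  E[N_6²] = Σ j²·p_6(j) = 975051/262144
Var[N_6] = 975051/262144 − (463425/262144)² = 40841038719/68719476736

40841038719/68719476736


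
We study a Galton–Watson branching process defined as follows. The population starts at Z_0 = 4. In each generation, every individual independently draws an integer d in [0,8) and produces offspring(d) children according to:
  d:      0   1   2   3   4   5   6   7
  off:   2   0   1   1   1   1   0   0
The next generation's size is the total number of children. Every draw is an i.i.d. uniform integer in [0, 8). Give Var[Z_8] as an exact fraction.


902848275/1073741824

Outcome values over d=0..7: [2, 0, 1, 1, 1, 1, 0, 0]
Σy = 6, Σy² = 8, M = 8
μ = 6/8 = 3/4,  σ² = 8/8 − (3/4)² = 7/16
V_0 = 0, E_0 = 4
V_1 = 7/16·E_0 + (3/4)²·V_0 = 7/4;  E_1 = 3
V_2 = 7/16·E_1 + (3/4)²·V_1 = 147/64;  E_2 = 9/4
V_3 = 7/16·E_2 + (3/4)²·V_2 = 2331/1024;  E_3 = 27/16
V_4 = 7/16·E_3 + (3/4)²·V_3 = 33075/16384;  E_4 = 81/64
V_5 = 7/16·E_4 + (3/4)²·V_4 = 442827/262144;  E_5 = 243/256
V_6 = 7/16·E_5 + (3/4)²·V_5 = 5727267/4194304;  E_6 = 729/1024
V_7 = 7/16·E_6 + (3/4)²·V_6 = 72447291/67108864;  E_7 = 2187/4096
V_8 = 7/16·E_7 + (3/4)²·V_7 = 902848275/1073741824;  E_8 = 6561/16384


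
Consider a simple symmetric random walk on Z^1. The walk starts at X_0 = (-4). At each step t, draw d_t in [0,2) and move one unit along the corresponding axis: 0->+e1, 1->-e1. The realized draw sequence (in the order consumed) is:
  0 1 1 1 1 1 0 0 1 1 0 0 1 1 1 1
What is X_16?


(-10)

t=0: X=(-4), d=0 → +e1, X_1=(-3)
t=1: X=(-3), d=1 → -e1, X_2=(-4)
t=2: X=(-4), d=1 → -e1, X_3=(-5)
t=3: X=(-5), d=1 → -e1, X_4=(-6)
t=4: X=(-6), d=1 → -e1, X_5=(-7)
t=5: X=(-7), d=1 → -e1, X_6=(-8)
t=6: X=(-8), d=0 → +e1, X_7=(-7)
t=7: X=(-7), d=0 → +e1, X_8=(-6)
t=8: X=(-6), d=1 → -e1, X_9=(-7)
t=9: X=(-7), d=1 → -e1, X_10=(-8)
t=10: X=(-8), d=0 → +e1, X_11=(-7)
t=11: X=(-7), d=0 → +e1, X_12=(-6)
t=12: X=(-6), d=1 → -e1, X_13=(-7)
t=13: X=(-7), d=1 → -e1, X_14=(-8)
t=14: X=(-8), d=1 → -e1, X_15=(-9)
t=15: X=(-9), d=1 → -e1, X_16=(-10)


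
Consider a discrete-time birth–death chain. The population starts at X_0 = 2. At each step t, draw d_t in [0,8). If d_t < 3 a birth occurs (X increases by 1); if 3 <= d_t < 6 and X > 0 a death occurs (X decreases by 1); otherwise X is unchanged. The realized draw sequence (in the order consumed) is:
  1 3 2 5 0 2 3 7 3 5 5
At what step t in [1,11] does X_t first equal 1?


t=0: X=2, d=1 → birth, X_1=3
t=1: X=3, d=3 → death, X_2=2
t=2: X=2, d=2 → birth, X_3=3
t=3: X=3, d=5 → death, X_4=2
t=4: X=2, d=0 → birth, X_5=3
t=5: X=3, d=2 → birth, X_6=4
t=6: X=4, d=3 → death, X_7=3
t=7: X=3, d=7 → hold, X_8=3
t=8: X=3, d=3 → death, X_9=2
t=9: X=2, d=5 → death, X_10=1
t=10: X=1, d=5 → death, X_11=0

10


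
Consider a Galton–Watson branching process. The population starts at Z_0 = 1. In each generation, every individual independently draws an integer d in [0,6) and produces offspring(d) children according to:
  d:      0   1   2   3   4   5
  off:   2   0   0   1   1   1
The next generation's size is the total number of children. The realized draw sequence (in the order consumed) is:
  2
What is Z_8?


gen 0: Z_0=1, draws=[2], offspring=[0], Z_1=0
gen 1: Z_1=0, draws=[], offspring=[], Z_2=0
gen 2: Z_2=0, draws=[], offspring=[], Z_3=0
gen 3: Z_3=0, draws=[], offspring=[], Z_4=0
gen 4: Z_4=0, draws=[], offspring=[], Z_5=0
gen 5: Z_5=0, draws=[], offspring=[], Z_6=0
gen 6: Z_6=0, draws=[], offspring=[], Z_7=0
gen 7: Z_7=0, draws=[], offspring=[], Z_8=0

0


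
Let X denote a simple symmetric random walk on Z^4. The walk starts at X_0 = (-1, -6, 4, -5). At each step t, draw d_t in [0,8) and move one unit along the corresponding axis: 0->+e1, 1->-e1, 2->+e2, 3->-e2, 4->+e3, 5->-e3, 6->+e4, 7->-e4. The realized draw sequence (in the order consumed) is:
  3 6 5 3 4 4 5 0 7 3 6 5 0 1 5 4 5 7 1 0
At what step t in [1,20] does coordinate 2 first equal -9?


t=0: X=(-1, -6, 4, -5), d=3 → -e2, X_1=(-1, -7, 4, -5)
t=1: X=(-1, -7, 4, -5), d=6 → +e4, X_2=(-1, -7, 4, -4)
t=2: X=(-1, -7, 4, -4), d=5 → -e3, X_3=(-1, -7, 3, -4)
t=3: X=(-1, -7, 3, -4), d=3 → -e2, X_4=(-1, -8, 3, -4)
t=4: X=(-1, -8, 3, -4), d=4 → +e3, X_5=(-1, -8, 4, -4)
t=5: X=(-1, -8, 4, -4), d=4 → +e3, X_6=(-1, -8, 5, -4)
t=6: X=(-1, -8, 5, -4), d=5 → -e3, X_7=(-1, -8, 4, -4)
t=7: X=(-1, -8, 4, -4), d=0 → +e1, X_8=(0, -8, 4, -4)
t=8: X=(0, -8, 4, -4), d=7 → -e4, X_9=(0, -8, 4, -5)
t=9: X=(0, -8, 4, -5), d=3 → -e2, X_10=(0, -9, 4, -5)
t=10: X=(0, -9, 4, -5), d=6 → +e4, X_11=(0, -9, 4, -4)
t=11: X=(0, -9, 4, -4), d=5 → -e3, X_12=(0, -9, 3, -4)
t=12: X=(0, -9, 3, -4), d=0 → +e1, X_13=(1, -9, 3, -4)
t=13: X=(1, -9, 3, -4), d=1 → -e1, X_14=(0, -9, 3, -4)
t=14: X=(0, -9, 3, -4), d=5 → -e3, X_15=(0, -9, 2, -4)
t=15: X=(0, -9, 2, -4), d=4 → +e3, X_16=(0, -9, 3, -4)
t=16: X=(0, -9, 3, -4), d=5 → -e3, X_17=(0, -9, 2, -4)
t=17: X=(0, -9, 2, -4), d=7 → -e4, X_18=(0, -9, 2, -5)
t=18: X=(0, -9, 2, -5), d=1 → -e1, X_19=(-1, -9, 2, -5)
t=19: X=(-1, -9, 2, -5), d=0 → +e1, X_20=(0, -9, 2, -5)

10


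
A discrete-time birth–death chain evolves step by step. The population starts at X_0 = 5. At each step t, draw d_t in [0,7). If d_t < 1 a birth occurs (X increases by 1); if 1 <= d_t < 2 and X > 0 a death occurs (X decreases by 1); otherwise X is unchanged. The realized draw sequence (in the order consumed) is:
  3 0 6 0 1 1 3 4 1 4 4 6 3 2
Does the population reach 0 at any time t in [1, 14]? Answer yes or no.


t=0: X=5, d=3 → hold, X_1=5
t=1: X=5, d=0 → birth, X_2=6
t=2: X=6, d=6 → hold, X_3=6
t=3: X=6, d=0 → birth, X_4=7
t=4: X=7, d=1 → death, X_5=6
t=5: X=6, d=1 → death, X_6=5
t=6: X=5, d=3 → hold, X_7=5
t=7: X=5, d=4 → hold, X_8=5
t=8: X=5, d=1 → death, X_9=4
t=9: X=4, d=4 → hold, X_10=4
t=10: X=4, d=4 → hold, X_11=4
t=11: X=4, d=6 → hold, X_12=4
t=12: X=4, d=3 → hold, X_13=4
t=13: X=4, d=2 → hold, X_14=4

no


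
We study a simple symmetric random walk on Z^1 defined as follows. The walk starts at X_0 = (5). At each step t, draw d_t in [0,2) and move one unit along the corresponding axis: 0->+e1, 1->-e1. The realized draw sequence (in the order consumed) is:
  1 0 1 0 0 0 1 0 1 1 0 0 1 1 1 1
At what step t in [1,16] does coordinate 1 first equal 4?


1

t=0: X=(5), d=1 → -e1, X_1=(4)
t=1: X=(4), d=0 → +e1, X_2=(5)
t=2: X=(5), d=1 → -e1, X_3=(4)
t=3: X=(4), d=0 → +e1, X_4=(5)
t=4: X=(5), d=0 → +e1, X_5=(6)
t=5: X=(6), d=0 → +e1, X_6=(7)
t=6: X=(7), d=1 → -e1, X_7=(6)
t=7: X=(6), d=0 → +e1, X_8=(7)
t=8: X=(7), d=1 → -e1, X_9=(6)
t=9: X=(6), d=1 → -e1, X_10=(5)
t=10: X=(5), d=0 → +e1, X_11=(6)
t=11: X=(6), d=0 → +e1, X_12=(7)
t=12: X=(7), d=1 → -e1, X_13=(6)
t=13: X=(6), d=1 → -e1, X_14=(5)
t=14: X=(5), d=1 → -e1, X_15=(4)
t=15: X=(4), d=1 → -e1, X_16=(3)


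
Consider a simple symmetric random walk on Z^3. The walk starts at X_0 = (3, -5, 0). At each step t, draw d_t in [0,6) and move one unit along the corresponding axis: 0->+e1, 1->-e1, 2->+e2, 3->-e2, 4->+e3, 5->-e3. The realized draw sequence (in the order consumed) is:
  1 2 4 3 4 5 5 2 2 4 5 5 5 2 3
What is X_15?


(2, -3, -2)

t=0: X=(3, -5, 0), d=1 → -e1, X_1=(2, -5, 0)
t=1: X=(2, -5, 0), d=2 → +e2, X_2=(2, -4, 0)
t=2: X=(2, -4, 0), d=4 → +e3, X_3=(2, -4, 1)
t=3: X=(2, -4, 1), d=3 → -e2, X_4=(2, -5, 1)
t=4: X=(2, -5, 1), d=4 → +e3, X_5=(2, -5, 2)
t=5: X=(2, -5, 2), d=5 → -e3, X_6=(2, -5, 1)
t=6: X=(2, -5, 1), d=5 → -e3, X_7=(2, -5, 0)
t=7: X=(2, -5, 0), d=2 → +e2, X_8=(2, -4, 0)
t=8: X=(2, -4, 0), d=2 → +e2, X_9=(2, -3, 0)
t=9: X=(2, -3, 0), d=4 → +e3, X_10=(2, -3, 1)
t=10: X=(2, -3, 1), d=5 → -e3, X_11=(2, -3, 0)
t=11: X=(2, -3, 0), d=5 → -e3, X_12=(2, -3, -1)
t=12: X=(2, -3, -1), d=5 → -e3, X_13=(2, -3, -2)
t=13: X=(2, -3, -2), d=2 → +e2, X_14=(2, -2, -2)
t=14: X=(2, -2, -2), d=3 → -e2, X_15=(2, -3, -2)


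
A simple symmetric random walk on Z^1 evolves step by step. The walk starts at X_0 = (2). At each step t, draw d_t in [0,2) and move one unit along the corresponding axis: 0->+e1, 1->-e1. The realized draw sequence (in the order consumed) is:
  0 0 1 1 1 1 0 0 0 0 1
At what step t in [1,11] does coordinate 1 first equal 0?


6

t=0: X=(2), d=0 → +e1, X_1=(3)
t=1: X=(3), d=0 → +e1, X_2=(4)
t=2: X=(4), d=1 → -e1, X_3=(3)
t=3: X=(3), d=1 → -e1, X_4=(2)
t=4: X=(2), d=1 → -e1, X_5=(1)
t=5: X=(1), d=1 → -e1, X_6=(0)
t=6: X=(0), d=0 → +e1, X_7=(1)
t=7: X=(1), d=0 → +e1, X_8=(2)
t=8: X=(2), d=0 → +e1, X_9=(3)
t=9: X=(3), d=0 → +e1, X_10=(4)
t=10: X=(4), d=1 → -e1, X_11=(3)


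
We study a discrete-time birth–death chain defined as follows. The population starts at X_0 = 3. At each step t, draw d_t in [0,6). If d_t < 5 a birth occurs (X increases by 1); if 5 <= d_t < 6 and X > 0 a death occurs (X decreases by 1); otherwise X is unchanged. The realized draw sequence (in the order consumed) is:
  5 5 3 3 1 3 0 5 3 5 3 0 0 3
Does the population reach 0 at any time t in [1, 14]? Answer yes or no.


t=0: X=3, d=5 → death, X_1=2
t=1: X=2, d=5 → death, X_2=1
t=2: X=1, d=3 → birth, X_3=2
t=3: X=2, d=3 → birth, X_4=3
t=4: X=3, d=1 → birth, X_5=4
t=5: X=4, d=3 → birth, X_6=5
t=6: X=5, d=0 → birth, X_7=6
t=7: X=6, d=5 → death, X_8=5
t=8: X=5, d=3 → birth, X_9=6
t=9: X=6, d=5 → death, X_10=5
t=10: X=5, d=3 → birth, X_11=6
t=11: X=6, d=0 → birth, X_12=7
t=12: X=7, d=0 → birth, X_13=8
t=13: X=8, d=3 → birth, X_14=9

no


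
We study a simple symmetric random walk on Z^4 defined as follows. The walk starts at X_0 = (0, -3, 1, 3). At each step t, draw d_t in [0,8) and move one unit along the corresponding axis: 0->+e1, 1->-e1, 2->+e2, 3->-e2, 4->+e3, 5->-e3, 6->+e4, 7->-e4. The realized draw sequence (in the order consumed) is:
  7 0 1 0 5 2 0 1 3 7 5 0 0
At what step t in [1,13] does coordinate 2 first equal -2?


6

t=0: X=(0, -3, 1, 3), d=7 → -e4, X_1=(0, -3, 1, 2)
t=1: X=(0, -3, 1, 2), d=0 → +e1, X_2=(1, -3, 1, 2)
t=2: X=(1, -3, 1, 2), d=1 → -e1, X_3=(0, -3, 1, 2)
t=3: X=(0, -3, 1, 2), d=0 → +e1, X_4=(1, -3, 1, 2)
t=4: X=(1, -3, 1, 2), d=5 → -e3, X_5=(1, -3, 0, 2)
t=5: X=(1, -3, 0, 2), d=2 → +e2, X_6=(1, -2, 0, 2)
t=6: X=(1, -2, 0, 2), d=0 → +e1, X_7=(2, -2, 0, 2)
t=7: X=(2, -2, 0, 2), d=1 → -e1, X_8=(1, -2, 0, 2)
t=8: X=(1, -2, 0, 2), d=3 → -e2, X_9=(1, -3, 0, 2)
t=9: X=(1, -3, 0, 2), d=7 → -e4, X_10=(1, -3, 0, 1)
t=10: X=(1, -3, 0, 1), d=5 → -e3, X_11=(1, -3, -1, 1)
t=11: X=(1, -3, -1, 1), d=0 → +e1, X_12=(2, -3, -1, 1)
t=12: X=(2, -3, -1, 1), d=0 → +e1, X_13=(3, -3, -1, 1)


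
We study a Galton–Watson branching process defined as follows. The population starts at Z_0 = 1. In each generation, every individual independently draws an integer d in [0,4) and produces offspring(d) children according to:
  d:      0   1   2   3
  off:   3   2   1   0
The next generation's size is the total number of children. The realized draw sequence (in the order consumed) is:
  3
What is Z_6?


0

gen 0: Z_0=1, draws=[3], offspring=[0], Z_1=0
gen 1: Z_1=0, draws=[], offspring=[], Z_2=0
gen 2: Z_2=0, draws=[], offspring=[], Z_3=0
gen 3: Z_3=0, draws=[], offspring=[], Z_4=0
gen 4: Z_4=0, draws=[], offspring=[], Z_5=0
gen 5: Z_5=0, draws=[], offspring=[], Z_6=0


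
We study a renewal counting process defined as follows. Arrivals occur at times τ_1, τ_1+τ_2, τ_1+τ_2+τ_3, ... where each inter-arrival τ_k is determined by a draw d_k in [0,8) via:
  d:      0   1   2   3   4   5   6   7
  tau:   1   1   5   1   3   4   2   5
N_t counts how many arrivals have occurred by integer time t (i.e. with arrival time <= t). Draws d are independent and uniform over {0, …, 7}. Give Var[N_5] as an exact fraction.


849746343/1073741824

Inter-arrival values over d=0..7: [1, 1, 5, 1, 3, 4, 2, 5]
Each d has probability 1/8, so the pmf of τ is: f(1) = 3/8, f(2) = 1/8, f(3) = 1/8, f(4) = 1/8, f(5) = 1/4
Let p_n(j) = P(N_n = j), with p_0 = [1]. Condition on τ_1: p_n(0) = P(τ > n), and for j >= 1, p_n(j) = Σ_{k<=n} f(k)·p_{n−k}(j−1)
p_1 = [5/8, 3/8]  (j = 0..1)
p_2 = [1/2, 23/64, 9/64]  (j = 0..2)
p_3 = [3/8, 25/64, 93/512, 27/512]  (j = 0..3)
p_4 = [1/4, 13/32, 61/256, 351/4096, 81/4096]  (j = 0..4)
p_5 = [0, 17/32, 75/256, 531/4096, 1269/32768, 243/32768]  (j = 0..5)
E[N_5] = Σ j·p_5(j) = 55643/32768;  E[N_5²] = Σ j²·p_5(j) = 120419/32768
Var[N_5] = 120419/32768 − (55643/32768)² = 849746343/1073741824


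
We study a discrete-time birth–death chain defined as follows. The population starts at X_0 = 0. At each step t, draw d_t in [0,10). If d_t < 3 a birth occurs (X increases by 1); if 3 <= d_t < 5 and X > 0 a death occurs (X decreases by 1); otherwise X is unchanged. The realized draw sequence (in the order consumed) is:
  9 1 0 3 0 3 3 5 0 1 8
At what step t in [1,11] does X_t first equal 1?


t=0: X=0, d=9 → hold, X_1=0
t=1: X=0, d=1 → birth, X_2=1
t=2: X=1, d=0 → birth, X_3=2
t=3: X=2, d=3 → death, X_4=1
t=4: X=1, d=0 → birth, X_5=2
t=5: X=2, d=3 → death, X_6=1
t=6: X=1, d=3 → death, X_7=0
t=7: X=0, d=5 → hold, X_8=0
t=8: X=0, d=0 → birth, X_9=1
t=9: X=1, d=1 → birth, X_10=2
t=10: X=2, d=8 → hold, X_11=2

2


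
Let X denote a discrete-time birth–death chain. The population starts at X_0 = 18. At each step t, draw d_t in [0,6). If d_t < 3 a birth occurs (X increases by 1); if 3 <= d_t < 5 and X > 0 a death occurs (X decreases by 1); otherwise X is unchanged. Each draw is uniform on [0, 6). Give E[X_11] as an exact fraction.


X can drop by at most 1 per step and X_0 = 18 > T = 11, so X_t >= 18 − t >= 7 > 0 for every t <= 11: the floor at 0 (the 'and X > 0' condition) never binds. Hence X_11 = X_0 + Σ_{t<11} Y_t with i.i.d. increments Y_t = y(d_t) ∈ {+1, −1, 0}.
Outcome values over d=0..5: [1, 1, 1, -1, -1, 0]
Σy = 1, Σy² = 5, M = 6
μ = 1/6 = 1/6,  σ² = 5/6 − (1/6)² = 29/36
E[X_11] = 18 + 11·(1/6) = 119/6

119/6


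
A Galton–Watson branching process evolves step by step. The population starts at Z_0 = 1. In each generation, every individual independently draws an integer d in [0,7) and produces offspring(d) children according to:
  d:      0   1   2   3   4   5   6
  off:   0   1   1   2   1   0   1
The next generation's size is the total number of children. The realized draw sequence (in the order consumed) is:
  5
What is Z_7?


gen 0: Z_0=1, draws=[5], offspring=[0], Z_1=0
gen 1: Z_1=0, draws=[], offspring=[], Z_2=0
gen 2: Z_2=0, draws=[], offspring=[], Z_3=0
gen 3: Z_3=0, draws=[], offspring=[], Z_4=0
gen 4: Z_4=0, draws=[], offspring=[], Z_5=0
gen 5: Z_5=0, draws=[], offspring=[], Z_6=0
gen 6: Z_6=0, draws=[], offspring=[], Z_7=0

0


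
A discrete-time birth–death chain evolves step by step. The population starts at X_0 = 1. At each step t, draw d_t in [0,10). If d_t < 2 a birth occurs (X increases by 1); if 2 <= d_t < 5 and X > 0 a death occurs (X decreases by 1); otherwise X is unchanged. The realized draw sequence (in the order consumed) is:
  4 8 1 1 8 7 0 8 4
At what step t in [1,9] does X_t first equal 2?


t=0: X=1, d=4 → death, X_1=0
t=1: X=0, d=8 → hold, X_2=0
t=2: X=0, d=1 → birth, X_3=1
t=3: X=1, d=1 → birth, X_4=2
t=4: X=2, d=8 → hold, X_5=2
t=5: X=2, d=7 → hold, X_6=2
t=6: X=2, d=0 → birth, X_7=3
t=7: X=3, d=8 → hold, X_8=3
t=8: X=3, d=4 → death, X_9=2

4


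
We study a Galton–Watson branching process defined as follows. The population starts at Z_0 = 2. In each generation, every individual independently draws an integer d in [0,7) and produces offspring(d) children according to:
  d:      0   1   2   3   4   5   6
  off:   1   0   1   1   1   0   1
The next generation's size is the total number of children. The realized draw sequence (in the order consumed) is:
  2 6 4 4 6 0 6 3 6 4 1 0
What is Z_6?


1

gen 0: Z_0=2, draws=[2, 6], offspring=[1, 1], Z_1=2
gen 1: Z_1=2, draws=[4, 4], offspring=[1, 1], Z_2=2
gen 2: Z_2=2, draws=[6, 0], offspring=[1, 1], Z_3=2
gen 3: Z_3=2, draws=[6, 3], offspring=[1, 1], Z_4=2
gen 4: Z_4=2, draws=[6, 4], offspring=[1, 1], Z_5=2
gen 5: Z_5=2, draws=[1, 0], offspring=[0, 1], Z_6=1


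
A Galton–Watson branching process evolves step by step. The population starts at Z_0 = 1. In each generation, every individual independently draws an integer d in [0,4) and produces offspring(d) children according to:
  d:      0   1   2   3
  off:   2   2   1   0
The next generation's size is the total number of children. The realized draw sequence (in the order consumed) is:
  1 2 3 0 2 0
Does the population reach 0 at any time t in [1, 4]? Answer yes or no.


no

gen 0: Z_0=1, draws=[1], offspring=[2], Z_1=2
gen 1: Z_1=2, draws=[2, 3], offspring=[1, 0], Z_2=1
gen 2: Z_2=1, draws=[0], offspring=[2], Z_3=2
gen 3: Z_3=2, draws=[2, 0], offspring=[1, 2], Z_4=3


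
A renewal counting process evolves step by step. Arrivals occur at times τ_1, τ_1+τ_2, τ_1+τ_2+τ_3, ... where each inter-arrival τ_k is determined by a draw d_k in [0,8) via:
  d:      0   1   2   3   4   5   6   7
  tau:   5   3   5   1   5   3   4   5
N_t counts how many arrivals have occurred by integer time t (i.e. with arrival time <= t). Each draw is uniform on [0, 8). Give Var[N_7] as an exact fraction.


1726488652335/4398046511104

Inter-arrival values over d=0..7: [5, 3, 5, 1, 5, 3, 4, 5]
Each d has probability 1/8, so the pmf of τ is: f(1) = 1/8, f(3) = 1/4, f(4) = 1/8, f(5) = 1/2
Let p_n(j) = P(N_n = j), with p_0 = [1]. Condition on τ_1: p_n(0) = P(τ > n), and for j >= 1, p_n(j) = Σ_{k<=n} f(k)·p_{n−k}(j−1)
p_1 = [7/8, 1/8]  (j = 0..1)
p_2 = [7/8, 7/64, 1/64]  (j = 0..2)
p_3 = [5/8, 23/64, 7/512, 1/512]  (j = 0..3)
p_4 = [1/2, 27/64, 39/512, 7/4096, 1/4096]  (j = 0..4)
p_5 = [0, 57/64, 49/512, 55/4096, 7/32768, 1/32768]  (j = 0..5)
p_6 = [0, 45/64, 71/256, 71/4096, 71/32768, 7/262144, 1/262144]  (j = 0..6)
p_7 = [0, 41/64, 75/256, 259/4096, 93/32768, 87/262144, 7/2097152, 1/2097152]  (j = 0..7)
E[N_7] = Σ j·p_7(j) = 2997449/2097152;  E[N_7²] = Σ j²·p_7(j) = 5107493/2097152
Var[N_7] = 5107493/2097152 − (2997449/2097152)² = 1726488652335/4398046511104


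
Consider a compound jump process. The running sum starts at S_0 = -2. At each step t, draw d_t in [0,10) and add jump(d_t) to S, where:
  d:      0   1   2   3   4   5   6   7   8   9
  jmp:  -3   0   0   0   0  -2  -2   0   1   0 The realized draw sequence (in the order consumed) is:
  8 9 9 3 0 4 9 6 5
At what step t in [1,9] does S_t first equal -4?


5

t=0: S=-2, d=8, jump=1, S_1=-1
t=1: S=-1, d=9, jump=0, S_2=-1
t=2: S=-1, d=9, jump=0, S_3=-1
t=3: S=-1, d=3, jump=0, S_4=-1
t=4: S=-1, d=0, jump=-3, S_5=-4
t=5: S=-4, d=4, jump=0, S_6=-4
t=6: S=-4, d=9, jump=0, S_7=-4
t=7: S=-4, d=6, jump=-2, S_8=-6
t=8: S=-6, d=5, jump=-2, S_9=-8


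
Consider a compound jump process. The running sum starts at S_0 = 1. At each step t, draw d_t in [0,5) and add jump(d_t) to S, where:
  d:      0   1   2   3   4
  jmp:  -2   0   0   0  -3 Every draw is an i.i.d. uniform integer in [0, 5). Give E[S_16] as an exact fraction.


-15

Outcome values over d=0..4: [-2, 0, 0, 0, -3]
Σy = -5, Σy² = 13, M = 5
μ = -5/5 = -1,  σ² = 13/5 − (-1)² = 8/5
E[S_16] = 1 + 16·(-1) = -15


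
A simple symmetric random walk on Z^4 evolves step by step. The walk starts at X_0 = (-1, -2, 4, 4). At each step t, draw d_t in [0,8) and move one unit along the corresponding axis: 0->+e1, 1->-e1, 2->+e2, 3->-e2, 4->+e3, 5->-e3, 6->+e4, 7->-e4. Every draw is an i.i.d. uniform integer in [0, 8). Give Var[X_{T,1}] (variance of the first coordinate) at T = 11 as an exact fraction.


Outcome values over d=0..7: [1, -1, 0, 0, 0, 0, 0, 0]
Σy = 0, Σy² = 2, M = 8
μ = 0/8 = 0,  σ² = 2/8 − (0)² = 1/4
Independent increments: Var[X_11] = 11·σ² = 11·(1/4) = 11/4

11/4


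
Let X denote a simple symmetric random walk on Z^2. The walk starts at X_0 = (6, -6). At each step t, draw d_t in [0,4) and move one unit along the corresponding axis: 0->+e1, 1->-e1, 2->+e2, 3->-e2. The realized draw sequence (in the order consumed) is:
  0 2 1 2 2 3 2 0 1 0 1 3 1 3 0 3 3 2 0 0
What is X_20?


t=0: X=(6, -6), d=0 → +e1, X_1=(7, -6)
t=1: X=(7, -6), d=2 → +e2, X_2=(7, -5)
t=2: X=(7, -5), d=1 → -e1, X_3=(6, -5)
t=3: X=(6, -5), d=2 → +e2, X_4=(6, -4)
t=4: X=(6, -4), d=2 → +e2, X_5=(6, -3)
t=5: X=(6, -3), d=3 → -e2, X_6=(6, -4)
t=6: X=(6, -4), d=2 → +e2, X_7=(6, -3)
t=7: X=(6, -3), d=0 → +e1, X_8=(7, -3)
t=8: X=(7, -3), d=1 → -e1, X_9=(6, -3)
t=9: X=(6, -3), d=0 → +e1, X_10=(7, -3)
t=10: X=(7, -3), d=1 → -e1, X_11=(6, -3)
t=11: X=(6, -3), d=3 → -e2, X_12=(6, -4)
t=12: X=(6, -4), d=1 → -e1, X_13=(5, -4)
t=13: X=(5, -4), d=3 → -e2, X_14=(5, -5)
t=14: X=(5, -5), d=0 → +e1, X_15=(6, -5)
t=15: X=(6, -5), d=3 → -e2, X_16=(6, -6)
t=16: X=(6, -6), d=3 → -e2, X_17=(6, -7)
t=17: X=(6, -7), d=2 → +e2, X_18=(6, -6)
t=18: X=(6, -6), d=0 → +e1, X_19=(7, -6)
t=19: X=(7, -6), d=0 → +e1, X_20=(8, -6)

(8, -6)


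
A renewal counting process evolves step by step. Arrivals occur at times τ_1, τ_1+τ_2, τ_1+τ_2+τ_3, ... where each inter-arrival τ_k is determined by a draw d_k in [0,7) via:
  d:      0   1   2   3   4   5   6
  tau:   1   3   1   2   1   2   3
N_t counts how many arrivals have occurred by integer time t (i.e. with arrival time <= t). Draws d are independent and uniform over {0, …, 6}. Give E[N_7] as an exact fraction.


2996857/823543

Inter-arrival values over d=0..6: [1, 3, 1, 2, 1, 2, 3]
Each d has probability 1/7, so the pmf of τ is: f(1) = 3/7, f(2) = 2/7, f(3) = 2/7
Renewal equation for m(n) = E[N_n]: condition on τ_1 = k (if k <= n, one arrival plus a fresh copy on the remaining n−k steps): m(n) = F(n) + Σ_{k<=n} f(k)·m(n−k), where F(n) = P(τ <= n) and m(0) = 0
m(1) = F(1) = 3/7
m(2) = F(2) + f(1)·m(1) = 5/7 + 3/7·3/7 = 44/49
m(3) = F(3) + f(1)·m(2) + f(2)·m(1) = 1 + 3/7·44/49 + 2/7·3/7 = 517/343
m(4) = F(4) + f(1)·m(3) + f(2)·m(2) + f(3)·m(1) = 1 + 3/7·517/343 + 2/7·44/49 + 2/7·3/7 = 4862/2401
m(5) = F(5) + f(1)·m(4) + f(2)·m(3) + f(3)·m(2) = 1 + 3/7·4862/2401 + 2/7·517/343 + 2/7·44/49 = 42943/16807
m(6) = F(6) + f(1)·m(5) + f(2)·m(4) + f(3)·m(3) = 1 + 3/7·42943/16807 + 2/7·4862/2401 + 2/7·517/343 = 365212/117649
m(7) = F(7) + f(1)·m(6) + f(2)·m(5) + f(3)·m(4) = 1 + 3/7·365212/117649 + 2/7·42943/16807 + 2/7·4862/2401 = 2996857/823543
E[N_7] = m(7) = 2996857/823543


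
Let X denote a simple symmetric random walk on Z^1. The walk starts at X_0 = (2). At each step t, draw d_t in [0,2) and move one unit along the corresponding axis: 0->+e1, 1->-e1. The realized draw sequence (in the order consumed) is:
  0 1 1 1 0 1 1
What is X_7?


(-1)

t=0: X=(2), d=0 → +e1, X_1=(3)
t=1: X=(3), d=1 → -e1, X_2=(2)
t=2: X=(2), d=1 → -e1, X_3=(1)
t=3: X=(1), d=1 → -e1, X_4=(0)
t=4: X=(0), d=0 → +e1, X_5=(1)
t=5: X=(1), d=1 → -e1, X_6=(0)
t=6: X=(0), d=1 → -e1, X_7=(-1)


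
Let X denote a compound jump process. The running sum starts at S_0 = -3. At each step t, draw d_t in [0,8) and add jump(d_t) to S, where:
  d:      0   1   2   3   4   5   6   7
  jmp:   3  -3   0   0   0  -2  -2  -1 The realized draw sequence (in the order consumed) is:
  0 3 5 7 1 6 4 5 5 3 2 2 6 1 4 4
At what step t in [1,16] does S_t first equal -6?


t=0: S=-3, d=0, jump=3, S_1=0
t=1: S=0, d=3, jump=0, S_2=0
t=2: S=0, d=5, jump=-2, S_3=-2
t=3: S=-2, d=7, jump=-1, S_4=-3
t=4: S=-3, d=1, jump=-3, S_5=-6
t=5: S=-6, d=6, jump=-2, S_6=-8
t=6: S=-8, d=4, jump=0, S_7=-8
t=7: S=-8, d=5, jump=-2, S_8=-10
t=8: S=-10, d=5, jump=-2, S_9=-12
t=9: S=-12, d=3, jump=0, S_10=-12
t=10: S=-12, d=2, jump=0, S_11=-12
t=11: S=-12, d=2, jump=0, S_12=-12
t=12: S=-12, d=6, jump=-2, S_13=-14
t=13: S=-14, d=1, jump=-3, S_14=-17
t=14: S=-17, d=4, jump=0, S_15=-17
t=15: S=-17, d=4, jump=0, S_16=-17

5


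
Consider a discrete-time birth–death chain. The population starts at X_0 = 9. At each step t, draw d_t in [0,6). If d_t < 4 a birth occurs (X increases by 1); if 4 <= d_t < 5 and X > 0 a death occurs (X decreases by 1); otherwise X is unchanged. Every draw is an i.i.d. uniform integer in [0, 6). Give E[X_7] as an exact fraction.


X can drop by at most 1 per step and X_0 = 9 > T = 7, so X_t >= 9 − t >= 2 > 0 for every t <= 7: the floor at 0 (the 'and X > 0' condition) never binds. Hence X_7 = X_0 + Σ_{t<7} Y_t with i.i.d. increments Y_t = y(d_t) ∈ {+1, −1, 0}.
Outcome values over d=0..5: [1, 1, 1, 1, -1, 0]
Σy = 3, Σy² = 5, M = 6
μ = 3/6 = 1/2,  σ² = 5/6 − (1/2)² = 7/12
E[X_7] = 9 + 7·(1/2) = 25/2

25/2


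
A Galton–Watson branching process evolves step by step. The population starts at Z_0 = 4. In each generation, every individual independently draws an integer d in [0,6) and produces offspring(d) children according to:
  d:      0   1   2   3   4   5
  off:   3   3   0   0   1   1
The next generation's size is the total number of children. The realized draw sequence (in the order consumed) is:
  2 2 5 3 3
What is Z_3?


gen 0: Z_0=4, draws=[2, 2, 5, 3], offspring=[0, 0, 1, 0], Z_1=1
gen 1: Z_1=1, draws=[3], offspring=[0], Z_2=0
gen 2: Z_2=0, draws=[], offspring=[], Z_3=0

0


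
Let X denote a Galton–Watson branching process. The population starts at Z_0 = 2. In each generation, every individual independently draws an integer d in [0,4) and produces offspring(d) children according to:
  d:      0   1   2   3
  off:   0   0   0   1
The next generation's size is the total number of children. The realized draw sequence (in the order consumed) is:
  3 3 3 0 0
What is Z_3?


gen 0: Z_0=2, draws=[3, 3], offspring=[1, 1], Z_1=2
gen 1: Z_1=2, draws=[3, 0], offspring=[1, 0], Z_2=1
gen 2: Z_2=1, draws=[0], offspring=[0], Z_3=0

0


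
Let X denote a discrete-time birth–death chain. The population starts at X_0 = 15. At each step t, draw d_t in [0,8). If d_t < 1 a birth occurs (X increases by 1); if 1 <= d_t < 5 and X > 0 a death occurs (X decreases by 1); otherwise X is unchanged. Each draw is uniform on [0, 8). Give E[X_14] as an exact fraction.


X can drop by at most 1 per step and X_0 = 15 > T = 14, so X_t >= 15 − t >= 1 > 0 for every t <= 14: the floor at 0 (the 'and X > 0' condition) never binds. Hence X_14 = X_0 + Σ_{t<14} Y_t with i.i.d. increments Y_t = y(d_t) ∈ {+1, −1, 0}.
Outcome values over d=0..7: [1, -1, -1, -1, -1, 0, 0, 0]
Σy = -3, Σy² = 5, M = 8
μ = -3/8 = -3/8,  σ² = 5/8 − (-3/8)² = 31/64
E[X_14] = 15 + 14·(-3/8) = 39/4

39/4


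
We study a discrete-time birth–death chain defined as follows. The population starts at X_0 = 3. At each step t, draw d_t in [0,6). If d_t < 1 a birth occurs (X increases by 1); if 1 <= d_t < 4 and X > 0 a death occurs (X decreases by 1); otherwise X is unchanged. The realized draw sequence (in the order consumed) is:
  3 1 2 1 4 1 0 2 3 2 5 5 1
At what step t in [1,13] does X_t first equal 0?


3

t=0: X=3, d=3 → death, X_1=2
t=1: X=2, d=1 → death, X_2=1
t=2: X=1, d=2 → death, X_3=0
t=3: X=0, d=1 → hold, X_4=0
t=4: X=0, d=4 → hold, X_5=0
t=5: X=0, d=1 → hold, X_6=0
t=6: X=0, d=0 → birth, X_7=1
t=7: X=1, d=2 → death, X_8=0
t=8: X=0, d=3 → hold, X_9=0
t=9: X=0, d=2 → hold, X_10=0
t=10: X=0, d=5 → hold, X_11=0
t=11: X=0, d=5 → hold, X_12=0
t=12: X=0, d=1 → hold, X_13=0


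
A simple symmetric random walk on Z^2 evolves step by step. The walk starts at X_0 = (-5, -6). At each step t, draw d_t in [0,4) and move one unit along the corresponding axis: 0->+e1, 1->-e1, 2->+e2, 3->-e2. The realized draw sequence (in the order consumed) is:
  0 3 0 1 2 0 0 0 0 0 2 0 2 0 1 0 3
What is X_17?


(3, -5)

t=0: X=(-5, -6), d=0 → +e1, X_1=(-4, -6)
t=1: X=(-4, -6), d=3 → -e2, X_2=(-4, -7)
t=2: X=(-4, -7), d=0 → +e1, X_3=(-3, -7)
t=3: X=(-3, -7), d=1 → -e1, X_4=(-4, -7)
t=4: X=(-4, -7), d=2 → +e2, X_5=(-4, -6)
t=5: X=(-4, -6), d=0 → +e1, X_6=(-3, -6)
t=6: X=(-3, -6), d=0 → +e1, X_7=(-2, -6)
t=7: X=(-2, -6), d=0 → +e1, X_8=(-1, -6)
t=8: X=(-1, -6), d=0 → +e1, X_9=(0, -6)
t=9: X=(0, -6), d=0 → +e1, X_10=(1, -6)
t=10: X=(1, -6), d=2 → +e2, X_11=(1, -5)
t=11: X=(1, -5), d=0 → +e1, X_12=(2, -5)
t=12: X=(2, -5), d=2 → +e2, X_13=(2, -4)
t=13: X=(2, -4), d=0 → +e1, X_14=(3, -4)
t=14: X=(3, -4), d=1 → -e1, X_15=(2, -4)
t=15: X=(2, -4), d=0 → +e1, X_16=(3, -4)
t=16: X=(3, -4), d=3 → -e2, X_17=(3, -5)


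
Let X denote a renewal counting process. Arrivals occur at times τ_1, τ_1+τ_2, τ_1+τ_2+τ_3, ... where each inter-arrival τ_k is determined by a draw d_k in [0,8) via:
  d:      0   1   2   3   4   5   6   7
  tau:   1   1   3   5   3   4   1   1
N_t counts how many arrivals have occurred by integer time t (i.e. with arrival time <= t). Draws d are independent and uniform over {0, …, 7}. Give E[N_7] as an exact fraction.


Inter-arrival values over d=0..7: [1, 1, 3, 5, 3, 4, 1, 1]
Each d has probability 1/8, so the pmf of τ is: f(1) = 1/2, f(3) = 1/4, f(4) = 1/8, f(5) = 1/8
Renewal equation for m(n) = E[N_n]: condition on τ_1 = k (if k <= n, one arrival plus a fresh copy on the remaining n−k steps): m(n) = F(n) + Σ_{k<=n} f(k)·m(n−k), where F(n) = P(τ <= n) and m(0) = 0
m(1) = F(1) = 1/2
m(2) = F(2) + f(1)·m(1) = 1/2 + 1/2·1/2 = 3/4
m(3) = F(3) + f(1)·m(2) = 3/4 + 1/2·3/4 = 9/8
m(4) = F(4) + f(1)·m(3) + f(3)·m(1) = 7/8 + 1/2·9/8 + 1/4·1/2 = 25/16
m(5) = F(5) + f(1)·m(4) + f(3)·m(2) + f(4)·m(1) = 1 + 1/2·25/16 + 1/4·3/4 + 1/8·1/2 = 65/32
m(6) = F(6) + f(1)·m(5) + f(3)·m(3) + f(4)·m(2) + f(5)·m(1) = 1 + 1/2·65/32 + 1/4·9/8 + 1/8·3/4 + 1/8·1/2 = 157/64
m(7) = F(7) + f(1)·m(6) + f(3)·m(4) + f(4)·m(3) + f(5)·m(2) = 1 + 1/2·157/64 + 1/4·25/16 + 1/8·9/8 + 1/8·3/4 = 365/128
E[N_7] = m(7) = 365/128

365/128


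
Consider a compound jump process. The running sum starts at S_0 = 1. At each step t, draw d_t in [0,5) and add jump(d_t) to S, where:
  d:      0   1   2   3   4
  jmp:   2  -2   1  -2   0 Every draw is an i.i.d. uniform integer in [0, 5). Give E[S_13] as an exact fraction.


Outcome values over d=0..4: [2, -2, 1, -2, 0]
Σy = -1, Σy² = 13, M = 5
μ = -1/5 = -1/5,  σ² = 13/5 − (-1/5)² = 64/25
E[S_13] = 1 + 13·(-1/5) = -8/5

-8/5


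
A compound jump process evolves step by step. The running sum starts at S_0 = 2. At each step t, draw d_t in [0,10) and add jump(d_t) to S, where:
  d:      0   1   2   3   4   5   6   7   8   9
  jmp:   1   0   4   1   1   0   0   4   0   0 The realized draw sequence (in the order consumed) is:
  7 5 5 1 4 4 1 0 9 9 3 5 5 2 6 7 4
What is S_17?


t=0: S=2, d=7, jump=4, S_1=6
t=1: S=6, d=5, jump=0, S_2=6
t=2: S=6, d=5, jump=0, S_3=6
t=3: S=6, d=1, jump=0, S_4=6
t=4: S=6, d=4, jump=1, S_5=7
t=5: S=7, d=4, jump=1, S_6=8
t=6: S=8, d=1, jump=0, S_7=8
t=7: S=8, d=0, jump=1, S_8=9
t=8: S=9, d=9, jump=0, S_9=9
t=9: S=9, d=9, jump=0, S_10=9
t=10: S=9, d=3, jump=1, S_11=10
t=11: S=10, d=5, jump=0, S_12=10
t=12: S=10, d=5, jump=0, S_13=10
t=13: S=10, d=2, jump=4, S_14=14
t=14: S=14, d=6, jump=0, S_15=14
t=15: S=14, d=7, jump=4, S_16=18
t=16: S=18, d=4, jump=1, S_17=19

19


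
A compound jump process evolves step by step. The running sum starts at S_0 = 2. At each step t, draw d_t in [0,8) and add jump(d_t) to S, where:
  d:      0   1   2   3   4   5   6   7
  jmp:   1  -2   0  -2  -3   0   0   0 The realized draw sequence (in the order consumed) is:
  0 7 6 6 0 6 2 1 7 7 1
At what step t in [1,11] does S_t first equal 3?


1

t=0: S=2, d=0, jump=1, S_1=3
t=1: S=3, d=7, jump=0, S_2=3
t=2: S=3, d=6, jump=0, S_3=3
t=3: S=3, d=6, jump=0, S_4=3
t=4: S=3, d=0, jump=1, S_5=4
t=5: S=4, d=6, jump=0, S_6=4
t=6: S=4, d=2, jump=0, S_7=4
t=7: S=4, d=1, jump=-2, S_8=2
t=8: S=2, d=7, jump=0, S_9=2
t=9: S=2, d=7, jump=0, S_10=2
t=10: S=2, d=1, jump=-2, S_11=0


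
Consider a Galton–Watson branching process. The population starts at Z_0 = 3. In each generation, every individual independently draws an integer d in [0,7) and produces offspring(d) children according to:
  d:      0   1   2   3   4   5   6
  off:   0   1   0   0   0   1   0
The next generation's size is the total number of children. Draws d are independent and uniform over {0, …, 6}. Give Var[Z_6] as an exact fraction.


22576320/13841287201

Outcome values over d=0..6: [0, 1, 0, 0, 0, 1, 0]
Σy = 2, Σy² = 2, M = 7
μ = 2/7 = 2/7,  σ² = 2/7 − (2/7)² = 10/49
V_0 = 0, E_0 = 3
V_1 = 10/49·E_0 + (2/7)²·V_0 = 30/49;  E_1 = 6/7
V_2 = 10/49·E_1 + (2/7)²·V_1 = 540/2401;  E_2 = 12/49
V_3 = 10/49·E_2 + (2/7)²·V_2 = 8040/117649;  E_3 = 24/343
V_4 = 10/49·E_3 + (2/7)²·V_3 = 114480/5764801;  E_4 = 48/2401
V_5 = 10/49·E_4 + (2/7)²·V_4 = 1610400/282475249;  E_5 = 96/16807
V_6 = 10/49·E_5 + (2/7)²·V_5 = 22576320/13841287201;  E_6 = 192/117649


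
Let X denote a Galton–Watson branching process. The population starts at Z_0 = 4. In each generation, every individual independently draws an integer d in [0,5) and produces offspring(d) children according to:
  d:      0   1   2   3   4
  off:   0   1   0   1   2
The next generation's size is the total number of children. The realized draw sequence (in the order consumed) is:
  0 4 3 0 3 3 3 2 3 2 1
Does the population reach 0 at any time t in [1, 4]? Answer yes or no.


gen 0: Z_0=4, draws=[0, 4, 3, 0], offspring=[0, 2, 1, 0], Z_1=3
gen 1: Z_1=3, draws=[3, 3, 3], offspring=[1, 1, 1], Z_2=3
gen 2: Z_2=3, draws=[2, 3, 2], offspring=[0, 1, 0], Z_3=1
gen 3: Z_3=1, draws=[1], offspring=[1], Z_4=1

no


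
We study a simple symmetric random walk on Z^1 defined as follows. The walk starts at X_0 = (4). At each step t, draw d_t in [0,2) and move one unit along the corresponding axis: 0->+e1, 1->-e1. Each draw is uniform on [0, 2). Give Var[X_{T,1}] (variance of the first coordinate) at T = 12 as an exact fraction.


12

Outcome values over d=0..1: [1, -1]
Σy = 0, Σy² = 2, M = 2
μ = 0/2 = 0,  σ² = 2/2 − (0)² = 1
Independent increments: Var[X_12] = 12·σ² = 12·(1) = 12


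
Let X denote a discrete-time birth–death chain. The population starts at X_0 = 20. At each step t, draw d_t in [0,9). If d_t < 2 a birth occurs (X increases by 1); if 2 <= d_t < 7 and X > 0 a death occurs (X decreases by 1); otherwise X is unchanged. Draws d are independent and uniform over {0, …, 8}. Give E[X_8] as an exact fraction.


52/3

X can drop by at most 1 per step and X_0 = 20 > T = 8, so X_t >= 20 − t >= 12 > 0 for every t <= 8: the floor at 0 (the 'and X > 0' condition) never binds. Hence X_8 = X_0 + Σ_{t<8} Y_t with i.i.d. increments Y_t = y(d_t) ∈ {+1, −1, 0}.
Outcome values over d=0..8: [1, 1, -1, -1, -1, -1, -1, 0, 0]
Σy = -3, Σy² = 7, M = 9
μ = -3/9 = -1/3,  σ² = 7/9 − (-1/3)² = 2/3
E[X_8] = 20 + 8·(-1/3) = 52/3


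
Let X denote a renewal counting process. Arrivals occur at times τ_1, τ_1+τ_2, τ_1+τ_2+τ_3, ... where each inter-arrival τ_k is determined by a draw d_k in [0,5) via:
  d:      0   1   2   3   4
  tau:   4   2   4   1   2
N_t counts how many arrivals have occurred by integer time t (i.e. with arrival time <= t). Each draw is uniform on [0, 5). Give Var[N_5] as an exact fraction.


Inter-arrival values over d=0..4: [4, 2, 4, 1, 2]
Each d has probability 1/5, so the pmf of τ is: f(1) = 1/5, f(2) = 2/5, f(4) = 2/5
Let p_n(j) = P(N_n = j), with p_0 = [1]. Condition on τ_1: p_n(0) = P(τ > n), and for j >= 1, p_n(j) = Σ_{k<=n} f(k)·p_{n−k}(j−1)
p_1 = [4/5, 1/5]  (j = 0..1)
p_2 = [2/5, 14/25, 1/25]  (j = 0..2)
p_3 = [2/5, 2/5, 24/125, 1/125]  (j = 0..3)
p_4 = [0, 16/25, 38/125, 34/625, 1/625]  (j = 0..4)
p_5 = [0, 12/25, 46/125, 86/625, 44/3125, 1/3125]  (j = 0..5)
E[N_5] = Σ j·p_5(j) = 5271/3125;  E[N_5²] = Σ j²·p_5(j) = 10699/3125
Var[N_5] = 10699/3125 − (5271/3125)² = 5650934/9765625

5650934/9765625


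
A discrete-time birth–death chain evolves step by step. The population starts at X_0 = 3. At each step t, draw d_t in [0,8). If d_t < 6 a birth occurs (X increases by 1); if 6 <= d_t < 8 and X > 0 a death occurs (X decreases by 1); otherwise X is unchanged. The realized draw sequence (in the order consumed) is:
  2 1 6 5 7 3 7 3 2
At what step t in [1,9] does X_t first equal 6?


9

t=0: X=3, d=2 → birth, X_1=4
t=1: X=4, d=1 → birth, X_2=5
t=2: X=5, d=6 → death, X_3=4
t=3: X=4, d=5 → birth, X_4=5
t=4: X=5, d=7 → death, X_5=4
t=5: X=4, d=3 → birth, X_6=5
t=6: X=5, d=7 → death, X_7=4
t=7: X=4, d=3 → birth, X_8=5
t=8: X=5, d=2 → birth, X_9=6


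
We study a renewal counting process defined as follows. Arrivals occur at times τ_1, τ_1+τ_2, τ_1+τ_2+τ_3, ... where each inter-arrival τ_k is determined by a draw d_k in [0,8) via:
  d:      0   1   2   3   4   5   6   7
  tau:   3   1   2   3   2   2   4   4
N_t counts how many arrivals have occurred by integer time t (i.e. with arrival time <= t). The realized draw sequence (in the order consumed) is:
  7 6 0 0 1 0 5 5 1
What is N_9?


2

draw d_1=7: τ_1=4, arrival time A_1=4
draw d_2=6: τ_2=4, arrival time A_2=8
draw d_3=0: τ_3=3, arrival time A_3=11
draw d_4=0: τ_4=3, arrival time A_4=14
draw d_5=1: τ_5=1, arrival time A_5=15
draw d_6=0: τ_6=3, arrival time A_6=18
draw d_7=5: τ_7=2, arrival time A_7=20
draw d_8=5: τ_8=2, arrival time A_8=22
draw d_9=1: τ_9=1, arrival time A_9=23
N_t over t=0..9: 0:0 1:0 2:0 3:0 4:1 5:1 6:1 7:1 8:2 9:2


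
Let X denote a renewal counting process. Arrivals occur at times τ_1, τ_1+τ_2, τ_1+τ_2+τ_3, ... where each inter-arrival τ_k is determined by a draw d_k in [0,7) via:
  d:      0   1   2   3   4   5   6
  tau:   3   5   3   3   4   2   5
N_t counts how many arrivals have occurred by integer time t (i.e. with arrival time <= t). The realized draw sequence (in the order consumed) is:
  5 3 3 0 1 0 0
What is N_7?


2

draw d_1=5: τ_1=2, arrival time A_1=2
draw d_2=3: τ_2=3, arrival time A_2=5
draw d_3=3: τ_3=3, arrival time A_3=8
draw d_4=0: τ_4=3, arrival time A_4=11
draw d_5=1: τ_5=5, arrival time A_5=16
draw d_6=0: τ_6=3, arrival time A_6=19
draw d_7=0: τ_7=3, arrival time A_7=22
N_t over t=0..7: 0:0 1:0 2:1 3:1 4:1 5:2 6:2 7:2


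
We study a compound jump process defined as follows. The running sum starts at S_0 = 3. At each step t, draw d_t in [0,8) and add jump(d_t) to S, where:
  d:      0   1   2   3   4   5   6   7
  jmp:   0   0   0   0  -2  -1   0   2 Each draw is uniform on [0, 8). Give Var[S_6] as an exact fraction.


213/32

Outcome values over d=0..7: [0, 0, 0, 0, -2, -1, 0, 2]
Σy = -1, Σy² = 9, M = 8
μ = -1/8 = -1/8,  σ² = 9/8 − (-1/8)² = 71/64
Independent increments: Var[S_6] = 6·σ² = 6·(71/64) = 213/32


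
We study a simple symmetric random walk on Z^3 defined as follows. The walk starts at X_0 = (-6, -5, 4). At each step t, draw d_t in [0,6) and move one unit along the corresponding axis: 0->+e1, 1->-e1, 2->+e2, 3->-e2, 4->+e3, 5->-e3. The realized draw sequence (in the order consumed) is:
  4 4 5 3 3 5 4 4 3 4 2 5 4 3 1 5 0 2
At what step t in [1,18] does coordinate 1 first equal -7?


15

t=0: X=(-6, -5, 4), d=4 → +e3, X_1=(-6, -5, 5)
t=1: X=(-6, -5, 5), d=4 → +e3, X_2=(-6, -5, 6)
t=2: X=(-6, -5, 6), d=5 → -e3, X_3=(-6, -5, 5)
t=3: X=(-6, -5, 5), d=3 → -e2, X_4=(-6, -6, 5)
t=4: X=(-6, -6, 5), d=3 → -e2, X_5=(-6, -7, 5)
t=5: X=(-6, -7, 5), d=5 → -e3, X_6=(-6, -7, 4)
t=6: X=(-6, -7, 4), d=4 → +e3, X_7=(-6, -7, 5)
t=7: X=(-6, -7, 5), d=4 → +e3, X_8=(-6, -7, 6)
t=8: X=(-6, -7, 6), d=3 → -e2, X_9=(-6, -8, 6)
t=9: X=(-6, -8, 6), d=4 → +e3, X_10=(-6, -8, 7)
t=10: X=(-6, -8, 7), d=2 → +e2, X_11=(-6, -7, 7)
t=11: X=(-6, -7, 7), d=5 → -e3, X_12=(-6, -7, 6)
t=12: X=(-6, -7, 6), d=4 → +e3, X_13=(-6, -7, 7)
t=13: X=(-6, -7, 7), d=3 → -e2, X_14=(-6, -8, 7)
t=14: X=(-6, -8, 7), d=1 → -e1, X_15=(-7, -8, 7)
t=15: X=(-7, -8, 7), d=5 → -e3, X_16=(-7, -8, 6)
t=16: X=(-7, -8, 6), d=0 → +e1, X_17=(-6, -8, 6)
t=17: X=(-6, -8, 6), d=2 → +e2, X_18=(-6, -7, 6)
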